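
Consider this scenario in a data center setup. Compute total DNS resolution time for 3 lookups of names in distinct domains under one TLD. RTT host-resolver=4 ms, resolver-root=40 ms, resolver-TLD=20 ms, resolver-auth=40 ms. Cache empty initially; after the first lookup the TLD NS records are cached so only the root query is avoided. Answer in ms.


Lookup 1 (cold cache): local + root + TLD + auth = 4 + 40 + 20 + 40 = 104 ms
Lookups 2..3 (TLD NS cached -> skip root; new domain -> still ask TLD and auth): local + TLD + auth = 4 + 20 + 40 = 64 ms each
Remaining 2 lookups: 2 * 64 = 128 ms
Total = 104 + 128 = 232 ms

232


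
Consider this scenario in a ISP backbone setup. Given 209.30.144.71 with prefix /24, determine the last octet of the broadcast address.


Given: IP = 209.30.144.71, prefix = /24
Host bits = 32 - 24 = 8
Network last octet = 71 AND mask = 0
Host part size = 2^8 - 1 = 255
Broadcast last octet = 0 OR 255 = 255

255


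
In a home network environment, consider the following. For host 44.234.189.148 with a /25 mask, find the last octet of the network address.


Given: IP = 44.234.189.148, prefix = /25
Subnet mask = 255.255.255.128
Last octet of IP: 148
Last octet of mask: 128
Network last octet = 148 AND 128 = 128

128


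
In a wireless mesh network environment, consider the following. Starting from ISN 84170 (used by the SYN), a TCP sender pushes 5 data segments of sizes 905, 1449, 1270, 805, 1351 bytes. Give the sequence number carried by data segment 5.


The SYN occupies sequence number ISN = 84170, so the first data byte is ISN + 1 = 84171.
SEQ of data segment i = (ISN + 1) + sum of payload sizes of segments 1..i-1.
Segment 1: SEQ = 84171, payload = 905 bytes
Segment 2: SEQ = 85076, payload = 1449 bytes
Segment 3: SEQ = 86525, payload = 1270 bytes
Segment 4: SEQ = 87795, payload = 805 bytes
Segment 5: SEQ = 88600, payload = 1351 bytes
SEQ of segment 5 = 84171 + 905 + 1449 + 1270 + 805 = 88600

88600


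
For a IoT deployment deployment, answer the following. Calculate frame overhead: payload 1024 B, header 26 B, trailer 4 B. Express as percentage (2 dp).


Given: payload = 1024 B, header = 26 B, trailer = 4 B
Overhead bytes = header + trailer = 26 + 4 = 30
Total frame = payload + overhead = 1024 + 30 = 1054
Overhead % = 30 / 1054 * 100 = 2.8463% -> 2.85% (2 dp)

2.85


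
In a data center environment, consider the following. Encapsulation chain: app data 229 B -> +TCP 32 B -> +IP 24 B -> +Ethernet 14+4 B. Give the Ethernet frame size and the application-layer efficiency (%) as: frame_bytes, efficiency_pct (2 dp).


TCP segment = 229 + 32 = 261 B
IP packet = 261 + 24 = 285 B
Ethernet frame = 285 + 14 + 4 = 303 B
Efficiency = app / frame = 229 / 303 = 0.755776 = 75.5776% -> 75.58% (2 dp)

303, 75.58


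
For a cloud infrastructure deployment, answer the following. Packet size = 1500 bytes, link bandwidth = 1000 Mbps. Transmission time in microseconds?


Given: packet = 1500 bytes, bandwidth = 1000 Mbps
Packet in bits = 1500 * 8 = 12000 bits
Bandwidth = 1000 * 10^6 = 1000000000 bps
Time = 12000 / 1000000000 seconds
Time in us = 12000 * 10^6 / 1000000000 = 12

12


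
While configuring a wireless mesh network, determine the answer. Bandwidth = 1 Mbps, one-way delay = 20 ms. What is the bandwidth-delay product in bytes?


Given: bandwidth = 1 Mbps, delay = 20 ms
BDP in bits = 1 * 10^6 * 20 / 1000
BDP in bits = 20000
BDP in bytes = 20000 / 8 = 2500

2500


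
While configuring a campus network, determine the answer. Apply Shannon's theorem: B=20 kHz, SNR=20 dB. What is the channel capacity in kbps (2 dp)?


Given: B = 20 kHz, SNR = 20 dB
SNR linear = 10^(20/10) = 100
1 + SNR = 101
log2(101) = 6.6582114828
C = 20 * 1000 * 6.6582114828 = 133164.2297 bps
C = 133.164230 kbps -> 133.16 kbps (2 dp)

133.16


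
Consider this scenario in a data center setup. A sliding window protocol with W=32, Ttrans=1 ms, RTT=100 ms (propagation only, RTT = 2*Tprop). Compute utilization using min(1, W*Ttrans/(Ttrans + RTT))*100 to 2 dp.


Given: W = 32, Ttrans = 1 ms, RTT = 100 ms (= 2 * Tprop, Tprop = 50 ms)
Cycle time = Ttrans + RTT = 1 + 100 = 101 ms (first packet sent until its ACK returns)
W * Ttrans = 32 * 1 = 32 ms of sending per cycle
W * Ttrans / (Ttrans + RTT) = 32 / 101 = 0.316832
U = min(1, 0.316832) = 0.316832
U% = 31.68%

31.68


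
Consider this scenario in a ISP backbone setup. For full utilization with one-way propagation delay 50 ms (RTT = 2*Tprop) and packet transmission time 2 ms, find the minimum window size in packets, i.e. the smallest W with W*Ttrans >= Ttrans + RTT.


Given: Ttrans = 2 ms, RTT = 100 ms (= 2 * Tprop, Tprop = 50 ms)
Time until first ACK returns = Ttrans + RTT = 2 + 100 = 102 ms
Need W * Ttrans >= Ttrans + RTT  ->  W >= (Ttrans + RTT) / Ttrans
(Ttrans + RTT) / Ttrans = 102 / 2 = 51
W_min = ceil(51) = 51

51


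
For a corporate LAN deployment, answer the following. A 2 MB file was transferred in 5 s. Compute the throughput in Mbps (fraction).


Given: file = 2 MB, time = 5 s
File in Mb = 2 * 8 = 16 Mb
Throughput = 16 / 5 Mbps
Throughput = 16/5 Mbps

16/5


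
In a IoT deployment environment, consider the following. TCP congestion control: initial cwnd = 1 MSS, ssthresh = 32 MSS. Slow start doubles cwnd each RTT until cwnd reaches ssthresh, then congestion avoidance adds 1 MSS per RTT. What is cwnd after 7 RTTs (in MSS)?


RTT 0: cwnd = 1 MSS (initial)
RTT 1: cwnd = 2 MSS (slow start, doubled)
RTT 2: cwnd = 4 MSS (slow start, doubled)
RTT 3: cwnd = 8 MSS (slow start, doubled)
RTT 4: cwnd = 16 MSS (slow start, doubled)
RTT 5: cwnd = 32 MSS (slow start, doubled)
RTT 6: cwnd = 33 MSS (congestion avoidance, +1)
RTT 7: cwnd = 34 MSS (congestion avoidance, +1)

34


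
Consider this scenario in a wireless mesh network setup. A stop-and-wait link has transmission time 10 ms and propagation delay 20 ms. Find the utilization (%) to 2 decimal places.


Given: Ttrans = 10 ms, Tprop = 20 ms
RTT = 2 * Tprop = 2 * 20 = 40 ms
U = Ttrans / (Ttrans + RTT)
U = 10 / (10 + 40)
U = 10 / 50 = 0.2
U% = 20.00%

20.00


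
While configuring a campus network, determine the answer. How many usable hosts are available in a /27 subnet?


Given: subnet mask /27
Host bits = 32 - 27 = 5
Total addresses = 2^5 = 32
Usable hosts = 32 - 2 (network + broadcast) = 30

30


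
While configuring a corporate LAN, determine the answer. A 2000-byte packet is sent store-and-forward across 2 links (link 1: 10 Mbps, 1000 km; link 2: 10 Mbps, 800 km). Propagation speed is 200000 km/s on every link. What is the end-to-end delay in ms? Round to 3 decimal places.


Packet = 2000 bytes = 16000 bits. Store-and-forward: sum (t_trans + t_prop) per link.
Link 1: t_trans = 16000/(10*10^6) s = 1.6000 ms; t_prop = 1000/200000 s = 5.0000 ms; subtotal = 6.6000 ms
Link 2: t_trans = 16000/(10*10^6) s = 1.6000 ms; t_prop = 800/200000 s = 4.0000 ms; subtotal = 5.6000 ms
End-to-end = 6.6000 + 5.6000 = 12.2000 ms -> 12.200 ms (3 dp)

12.200


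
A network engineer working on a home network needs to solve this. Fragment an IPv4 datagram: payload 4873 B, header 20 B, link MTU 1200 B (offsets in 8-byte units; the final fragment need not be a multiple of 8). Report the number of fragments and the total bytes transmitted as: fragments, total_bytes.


Max data per non-final fragment = floor((MTU - header)/8)*8 = floor((1200 - 20)/8)*8 = floor(1180/8)*8 = 1176 B
Final fragment needs no 8-byte alignment: it can carry up to MTU - header = 1180 B
Non-final fragments needed = ceil((payload - 1180) / 1176) = ceil(3693/1176) = ceil(3.1403) = 4
Number of fragments = 4 + 1 = 5
Fragment sizes (data): 4 * 1176 B + 169 B (last, 169 <= 1180 OK)
Total bytes sent = payload + n_frags * header = 4873 + 5*20 = 4873 + 100 = 4973 B

5, 4973


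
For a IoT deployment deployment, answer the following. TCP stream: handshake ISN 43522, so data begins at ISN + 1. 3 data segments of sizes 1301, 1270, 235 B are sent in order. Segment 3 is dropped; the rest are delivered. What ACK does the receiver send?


SYN uses sequence number 43522; first data byte = ISN + 1 = 43523.
Segment 1: SEQ = 43523, len = 1301 B, covers [43523, 44823]
Segment 2: SEQ = 44824, len = 1270 B, covers [44824, 46093]
Segment 3: SEQ = 46094, len = 235 B, covers [46094, 46328] [LOST]
In-order data received: bytes [43523, 46093] (segments 1..2).
Segment 3 missing -> gap begins at byte 46094.
Cumulative ACK = next expected in-order byte = 43523 + 1301 + 1270 = 46094

46094


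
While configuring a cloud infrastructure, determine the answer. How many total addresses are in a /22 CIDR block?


Given: CIDR prefix /22
Host bits = 32 - 22 = 10
Total addresses = 2^10 = 1024

1024


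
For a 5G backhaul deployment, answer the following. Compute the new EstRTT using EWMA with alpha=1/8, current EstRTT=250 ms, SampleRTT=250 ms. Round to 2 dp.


Given: EstRTT = 250 ms, SampleRTT = 250 ms, alpha = 1/8
New EstRTT = (1 - alpha) * EstRTT + alpha * SampleRTT
(7/8) * 250 = 218.75
(1/8) * 250 = 31.25
New EstRTT = 218.75 + 31.25 = 250 ms -> 250.00 ms (2 dp)

250.00


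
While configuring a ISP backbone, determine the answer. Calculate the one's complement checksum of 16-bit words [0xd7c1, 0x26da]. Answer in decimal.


Given words: [0xd7c1, 0x26da]
Step 1: Sum all words
Raw sum = 55233 + 9946 = 65179
One's complement = ~65179 & 0xFFFF = 356

356


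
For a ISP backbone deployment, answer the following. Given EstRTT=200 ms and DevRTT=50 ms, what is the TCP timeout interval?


Given: EstRTT = 200 ms, DevRTT = 50 ms
Timeout = EstRTT + 4 * DevRTT
4 * DevRTT = 4 * 50 = 200
Timeout = 200 + 200 = 400 ms

400


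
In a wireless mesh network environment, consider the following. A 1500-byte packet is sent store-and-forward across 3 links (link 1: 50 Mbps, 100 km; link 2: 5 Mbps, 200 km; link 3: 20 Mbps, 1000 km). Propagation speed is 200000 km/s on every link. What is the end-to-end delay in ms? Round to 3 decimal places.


Packet = 1500 bytes = 12000 bits. Store-and-forward: sum (t_trans + t_prop) per link.
Link 1: t_trans = 12000/(50*10^6) s = 0.2400 ms; t_prop = 100/200000 s = 0.5000 ms; subtotal = 0.7400 ms
Link 2: t_trans = 12000/(5*10^6) s = 2.4000 ms; t_prop = 200/200000 s = 1.0000 ms; subtotal = 3.4000 ms
Link 3: t_trans = 12000/(20*10^6) s = 0.6000 ms; t_prop = 1000/200000 s = 5.0000 ms; subtotal = 5.6000 ms
End-to-end = 0.7400 + 3.4000 + 5.6000 = 9.7400 ms -> 9.740 ms (3 dp)

9.740


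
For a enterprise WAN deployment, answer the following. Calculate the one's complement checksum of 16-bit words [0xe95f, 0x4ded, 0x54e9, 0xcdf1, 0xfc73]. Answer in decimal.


Given words: [0xe95f, 0x4ded, 0x54e9, 0xcdf1, 0xfc73]
Step 1: Sum all words
Raw sum = 59743 + 19949 + 21737 + 52721 + 64627 = 218777
Step 2: Fold carry: (22169 + 3) = 22172
One's complement = ~22172 & 0xFFFF = 43363

43363


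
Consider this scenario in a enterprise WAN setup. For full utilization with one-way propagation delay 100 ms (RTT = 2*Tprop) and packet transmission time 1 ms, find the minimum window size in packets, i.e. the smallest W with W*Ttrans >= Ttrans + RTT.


Given: Ttrans = 1 ms, RTT = 200 ms (= 2 * Tprop, Tprop = 100 ms)
Time until first ACK returns = Ttrans + RTT = 1 + 200 = 201 ms
Need W * Ttrans >= Ttrans + RTT  ->  W >= (Ttrans + RTT) / Ttrans
(Ttrans + RTT) / Ttrans = 201 / 1 = 201
W_min = ceil(201) = 201

201


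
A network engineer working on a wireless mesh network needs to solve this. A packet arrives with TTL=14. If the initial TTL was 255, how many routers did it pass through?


Given: initial TTL = 255, received TTL = 14
Hops = initial TTL - received TTL
Hops = 255 - 14 = 241

241


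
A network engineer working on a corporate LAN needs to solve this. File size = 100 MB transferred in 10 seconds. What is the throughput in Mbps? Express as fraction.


Given: file = 100 MB, time = 10 s
File in Mb = 100 * 8 = 800 Mb
Throughput = 800 / 10 Mbps
Throughput = 80 Mbps

80


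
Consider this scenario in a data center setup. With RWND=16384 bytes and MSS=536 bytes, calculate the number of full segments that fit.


Given: RWND = 16384 bytes, MSS = 536 bytes
Full segments = floor(RWND / MSS)
Full segments = floor(16384 / 536)
Full segments = floor(30.5672) = 30

30


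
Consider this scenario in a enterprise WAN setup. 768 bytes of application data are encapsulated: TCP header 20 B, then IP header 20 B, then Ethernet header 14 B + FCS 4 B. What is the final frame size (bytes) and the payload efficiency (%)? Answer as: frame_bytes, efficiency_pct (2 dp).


TCP segment = 768 + 20 = 788 B
IP packet = 788 + 20 = 808 B
Ethernet frame = 808 + 14 + 4 = 826 B
Efficiency = app / frame = 768 / 826 = 0.929782 = 92.9782% -> 92.98% (2 dp)

826, 92.98


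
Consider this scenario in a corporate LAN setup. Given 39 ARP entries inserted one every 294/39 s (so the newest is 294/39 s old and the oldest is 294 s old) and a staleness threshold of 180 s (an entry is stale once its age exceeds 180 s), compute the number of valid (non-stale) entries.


Ages are k * 294/39 s for k = 1..39 (spacing = 7.5385 s).
Entry k is valid iff k * 294/39 <= 180 iff k <= 39 * 180 / 294 = 23.8776
n_valid = floor(23.8776) = 23
(n_stale = 39 - 23 = 16)

23


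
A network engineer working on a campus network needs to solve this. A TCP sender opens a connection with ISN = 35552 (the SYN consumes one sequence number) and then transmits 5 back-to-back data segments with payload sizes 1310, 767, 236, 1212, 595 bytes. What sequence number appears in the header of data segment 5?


The SYN occupies sequence number ISN = 35552, so the first data byte is ISN + 1 = 35553.
SEQ of data segment i = (ISN + 1) + sum of payload sizes of segments 1..i-1.
Segment 1: SEQ = 35553, payload = 1310 bytes
Segment 2: SEQ = 36863, payload = 767 bytes
Segment 3: SEQ = 37630, payload = 236 bytes
Segment 4: SEQ = 37866, payload = 1212 bytes
Segment 5: SEQ = 39078, payload = 595 bytes
SEQ of segment 5 = 35553 + 1310 + 767 + 236 + 1212 = 39078

39078


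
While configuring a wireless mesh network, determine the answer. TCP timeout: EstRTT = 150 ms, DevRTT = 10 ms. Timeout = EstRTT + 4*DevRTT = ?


Given: EstRTT = 150 ms, DevRTT = 10 ms
Timeout = EstRTT + 4 * DevRTT
4 * DevRTT = 4 * 10 = 40
Timeout = 150 + 40 = 190 ms

190


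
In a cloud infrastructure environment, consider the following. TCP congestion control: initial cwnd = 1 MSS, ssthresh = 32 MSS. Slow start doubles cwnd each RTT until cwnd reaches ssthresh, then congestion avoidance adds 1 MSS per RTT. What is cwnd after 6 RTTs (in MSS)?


RTT 0: cwnd = 1 MSS (initial)
RTT 1: cwnd = 2 MSS (slow start, doubled)
RTT 2: cwnd = 4 MSS (slow start, doubled)
RTT 3: cwnd = 8 MSS (slow start, doubled)
RTT 4: cwnd = 16 MSS (slow start, doubled)
RTT 5: cwnd = 32 MSS (slow start, doubled)
RTT 6: cwnd = 33 MSS (congestion avoidance, +1)

33


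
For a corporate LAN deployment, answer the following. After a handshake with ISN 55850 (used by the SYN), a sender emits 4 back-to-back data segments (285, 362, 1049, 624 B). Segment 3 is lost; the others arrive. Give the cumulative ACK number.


SYN uses sequence number 55850; first data byte = ISN + 1 = 55851.
Segment 1: SEQ = 55851, len = 285 B, covers [55851, 56135]
Segment 2: SEQ = 56136, len = 362 B, covers [56136, 56497]
Segment 3: SEQ = 56498, len = 1049 B, covers [56498, 57546] [LOST]
Segment 4: SEQ = 57547, len = 624 B, covers [57547, 58170]
In-order data received: bytes [55851, 56497] (segments 1..2).
Segment 3 missing -> gap begins at byte 56498; later segments buffered out of order.
Cumulative ACK = next expected in-order byte = 55851 + 285 + 362 = 56498

56498


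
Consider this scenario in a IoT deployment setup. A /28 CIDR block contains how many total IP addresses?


Given: CIDR prefix /28
Host bits = 32 - 28 = 4
Total addresses = 2^4 = 16

16


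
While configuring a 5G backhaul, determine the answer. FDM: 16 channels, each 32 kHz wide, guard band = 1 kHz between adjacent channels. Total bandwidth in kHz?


Given: 16 channels, 32 kHz each, guard = 1 kHz
Channel bandwidth = 16 * 32 = 512 kHz
Guard bands = 15 gaps * 1 kHz = 15 kHz
Total = 512 + 15 = 527 kHz

527


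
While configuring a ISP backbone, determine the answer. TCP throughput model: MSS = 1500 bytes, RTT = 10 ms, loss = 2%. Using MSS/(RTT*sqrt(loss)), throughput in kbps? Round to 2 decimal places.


Given: MSS = 1500 bytes, RTT = 10 ms, loss = 2%
RTT in seconds = 10 / 1000 = 0.01
Loss rate = 2% = 0.02
sqrt(loss) = sqrt(0.02) = 0.141421356237
Throughput (bytes/s) = 1500 / (0.01 * 0.141421356237) = 1060660.1718
Throughput (kbps) = 1060660.1718 * 8 / 1000 = 8485.281374 -> 8485.28 kbps (2 dp)

8485.28


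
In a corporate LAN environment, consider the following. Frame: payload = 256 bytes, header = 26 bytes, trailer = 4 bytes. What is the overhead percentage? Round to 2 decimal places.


Given: payload = 256 B, header = 26 B, trailer = 4 B
Overhead bytes = header + trailer = 26 + 4 = 30
Total frame = payload + overhead = 256 + 30 = 286
Overhead % = 30 / 286 * 100 = 10.4895% -> 10.49% (2 dp)

10.49


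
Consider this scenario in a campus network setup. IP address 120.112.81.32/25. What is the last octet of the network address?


Given: IP = 120.112.81.32, prefix = /25
Subnet mask = 255.255.255.128
Last octet of IP: 32
Last octet of mask: 128
Network last octet = 32 AND 128 = 0

0


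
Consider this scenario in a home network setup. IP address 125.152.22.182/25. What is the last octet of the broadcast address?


Given: IP = 125.152.22.182, prefix = /25
Host bits = 32 - 25 = 7
Network last octet = 182 AND mask = 128
Host part size = 2^7 - 1 = 127
Broadcast last octet = 128 OR 127 = 255

255


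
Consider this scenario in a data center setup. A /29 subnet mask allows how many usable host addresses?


Given: subnet mask /29
Host bits = 32 - 29 = 3
Total addresses = 2^3 = 8
Usable hosts = 8 - 2 (network + broadcast) = 6

6


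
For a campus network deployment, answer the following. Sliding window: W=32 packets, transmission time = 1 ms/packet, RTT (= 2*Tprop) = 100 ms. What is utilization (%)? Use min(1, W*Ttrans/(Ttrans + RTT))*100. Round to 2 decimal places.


Given: W = 32, Ttrans = 1 ms, RTT = 100 ms (= 2 * Tprop, Tprop = 50 ms)
Cycle time = Ttrans + RTT = 1 + 100 = 101 ms (first packet sent until its ACK returns)
W * Ttrans = 32 * 1 = 32 ms of sending per cycle
W * Ttrans / (Ttrans + RTT) = 32 / 101 = 0.316832
U = min(1, 0.316832) = 0.316832
U% = 31.68%

31.68


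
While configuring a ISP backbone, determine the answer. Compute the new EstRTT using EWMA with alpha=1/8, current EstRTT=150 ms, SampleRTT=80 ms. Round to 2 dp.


Given: EstRTT = 150 ms, SampleRTT = 80 ms, alpha = 1/8
New EstRTT = (1 - alpha) * EstRTT + alpha * SampleRTT
(7/8) * 150 = 131.25
(1/8) * 80 = 10
New EstRTT = 131.25 + 10 = 141.25 ms -> 141.25 ms (2 dp)

141.25


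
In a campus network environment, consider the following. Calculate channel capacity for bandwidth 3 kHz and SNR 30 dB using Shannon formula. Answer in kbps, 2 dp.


Given: B = 3 kHz, SNR = 30 dB
SNR linear = 10^(30/10) = 1000
1 + SNR = 1001
log2(1001) = 9.9672262588
C = 3 * 1000 * 9.9672262588 = 29901.6788 bps
C = 29.901679 kbps -> 29.90 kbps (2 dp)

29.90


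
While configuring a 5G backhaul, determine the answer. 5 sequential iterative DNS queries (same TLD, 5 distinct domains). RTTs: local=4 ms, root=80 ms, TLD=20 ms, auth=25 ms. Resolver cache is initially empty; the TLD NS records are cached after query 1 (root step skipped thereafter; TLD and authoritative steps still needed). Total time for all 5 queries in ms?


Lookup 1 (cold cache): local + root + TLD + auth = 4 + 80 + 20 + 25 = 129 ms
Lookups 2..5 (TLD NS cached -> skip root; new domain -> still ask TLD and auth): local + TLD + auth = 4 + 20 + 25 = 49 ms each
Remaining 4 lookups: 4 * 49 = 196 ms
Total = 129 + 196 = 325 ms

325


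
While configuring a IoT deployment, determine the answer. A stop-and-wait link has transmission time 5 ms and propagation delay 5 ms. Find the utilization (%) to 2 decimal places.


Given: Ttrans = 5 ms, Tprop = 5 ms
RTT = 2 * Tprop = 2 * 5 = 10 ms
U = Ttrans / (Ttrans + RTT)
U = 5 / (5 + 10)
U = 5 / 15 = 0.333333
U% = 33.33%

33.33


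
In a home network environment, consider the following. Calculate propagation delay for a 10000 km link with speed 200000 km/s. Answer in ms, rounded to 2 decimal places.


Given: distance = 10000 km, speed = 200000 km/s
Delay = distance / speed = 10000 / 200000 seconds
Delay in ms = 10000 * 1000 / 200000
Delay = 50.0000 ms
Rounded to 2 dp = 50.00 ms

50.00


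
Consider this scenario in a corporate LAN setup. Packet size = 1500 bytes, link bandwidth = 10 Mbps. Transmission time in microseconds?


Given: packet = 1500 bytes, bandwidth = 10 Mbps
Packet in bits = 1500 * 8 = 12000 bits
Bandwidth = 10 * 10^6 = 10000000 bps
Time = 12000 / 10000000 seconds
Time in us = 12000 * 10^6 / 10000000 = 1200

1200


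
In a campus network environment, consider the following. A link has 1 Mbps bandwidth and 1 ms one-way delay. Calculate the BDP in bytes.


Given: bandwidth = 1 Mbps, delay = 1 ms
BDP in bits = 1 * 10^6 * 1 / 1000
BDP in bits = 1000
BDP in bytes = 1000 / 8 = 125

125


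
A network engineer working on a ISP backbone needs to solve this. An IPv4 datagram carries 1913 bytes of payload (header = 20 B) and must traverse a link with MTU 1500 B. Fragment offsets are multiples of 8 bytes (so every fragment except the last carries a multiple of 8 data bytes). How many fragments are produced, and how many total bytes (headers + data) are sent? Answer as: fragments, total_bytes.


Max data per non-final fragment = floor((MTU - header)/8)*8 = floor((1500 - 20)/8)*8 = floor(1480/8)*8 = 1480 B
Final fragment needs no 8-byte alignment: it can carry up to MTU - header = 1480 B
Non-final fragments needed = ceil((payload - 1480) / 1480) = ceil(433/1480) = ceil(0.2926) = 1
Number of fragments = 1 + 1 = 2
Fragment sizes (data): 1 * 1480 B + 433 B (last, 433 <= 1480 OK)
Total bytes sent = payload + n_frags * header = 1913 + 2*20 = 1913 + 40 = 1953 B

2, 1953


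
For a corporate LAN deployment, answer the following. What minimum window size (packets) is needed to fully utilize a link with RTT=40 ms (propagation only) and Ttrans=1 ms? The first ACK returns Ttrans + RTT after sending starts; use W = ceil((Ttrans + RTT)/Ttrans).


Given: Ttrans = 1 ms, RTT = 40 ms (= 2 * Tprop, Tprop = 20 ms)
Time until first ACK returns = Ttrans + RTT = 1 + 40 = 41 ms
Need W * Ttrans >= Ttrans + RTT  ->  W >= (Ttrans + RTT) / Ttrans
(Ttrans + RTT) / Ttrans = 41 / 1 = 41
W_min = ceil(41) = 41

41


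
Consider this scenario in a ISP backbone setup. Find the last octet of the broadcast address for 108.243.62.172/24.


Given: IP = 108.243.62.172, prefix = /24
Host bits = 32 - 24 = 8
Network last octet = 172 AND mask = 0
Host part size = 2^8 - 1 = 255
Broadcast last octet = 0 OR 255 = 255

255


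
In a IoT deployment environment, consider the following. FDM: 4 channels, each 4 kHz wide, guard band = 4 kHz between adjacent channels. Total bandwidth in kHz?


Given: 4 channels, 4 kHz each, guard = 4 kHz
Channel bandwidth = 4 * 4 = 16 kHz
Guard bands = 3 gaps * 4 kHz = 12 kHz
Total = 16 + 12 = 28 kHz

28


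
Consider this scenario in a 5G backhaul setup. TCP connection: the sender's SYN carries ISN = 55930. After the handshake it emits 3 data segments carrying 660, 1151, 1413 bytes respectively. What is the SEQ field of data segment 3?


The SYN occupies sequence number ISN = 55930, so the first data byte is ISN + 1 = 55931.
SEQ of data segment i = (ISN + 1) + sum of payload sizes of segments 1..i-1.
Segment 1: SEQ = 55931, payload = 660 bytes
Segment 2: SEQ = 56591, payload = 1151 bytes
Segment 3: SEQ = 57742, payload = 1413 bytes
SEQ of segment 3 = 55931 + 660 + 1151 = 57742

57742


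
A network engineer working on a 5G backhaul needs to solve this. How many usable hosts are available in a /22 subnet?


Given: subnet mask /22
Host bits = 32 - 22 = 10
Total addresses = 2^10 = 1024
Usable hosts = 1024 - 2 (network + broadcast) = 1022

1022


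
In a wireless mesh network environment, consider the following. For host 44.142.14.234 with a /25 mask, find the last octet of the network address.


Given: IP = 44.142.14.234, prefix = /25
Subnet mask = 255.255.255.128
Last octet of IP: 234
Last octet of mask: 128
Network last octet = 234 AND 128 = 128

128


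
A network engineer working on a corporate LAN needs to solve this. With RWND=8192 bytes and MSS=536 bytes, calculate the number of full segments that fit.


Given: RWND = 8192 bytes, MSS = 536 bytes
Full segments = floor(RWND / MSS)
Full segments = floor(8192 / 536)
Full segments = floor(15.2836) = 15

15


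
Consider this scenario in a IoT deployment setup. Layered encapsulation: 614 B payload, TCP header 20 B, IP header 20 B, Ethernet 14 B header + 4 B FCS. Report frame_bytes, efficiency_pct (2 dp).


TCP segment = 614 + 20 = 634 B
IP packet = 634 + 20 = 654 B
Ethernet frame = 654 + 14 + 4 = 672 B
Efficiency = app / frame = 614 / 672 = 0.913690 = 91.3690% -> 91.37% (2 dp)

672, 91.37


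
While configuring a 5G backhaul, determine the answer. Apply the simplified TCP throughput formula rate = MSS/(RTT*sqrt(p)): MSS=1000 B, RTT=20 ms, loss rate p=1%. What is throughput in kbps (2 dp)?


Given: MSS = 1000 bytes, RTT = 20 ms, loss = 1%
RTT in seconds = 20 / 1000 = 0.02
Loss rate = 1% = 0.01
sqrt(loss) = sqrt(0.01) = 0.1
Throughput (bytes/s) = 1000 / (0.02 * 0.1) = 500000.0000
Throughput (kbps) = 500000.0000 * 8 / 1000 = 4000.000000 -> 4000.00 kbps (2 dp)

4000.00


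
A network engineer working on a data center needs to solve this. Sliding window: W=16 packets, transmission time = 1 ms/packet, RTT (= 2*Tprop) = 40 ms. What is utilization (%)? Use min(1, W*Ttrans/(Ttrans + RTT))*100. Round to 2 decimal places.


Given: W = 16, Ttrans = 1 ms, RTT = 40 ms (= 2 * Tprop, Tprop = 20 ms)
Cycle time = Ttrans + RTT = 1 + 40 = 41 ms (first packet sent until its ACK returns)
W * Ttrans = 16 * 1 = 16 ms of sending per cycle
W * Ttrans / (Ttrans + RTT) = 16 / 41 = 0.390244
U = min(1, 0.390244) = 0.390244
U% = 39.02%

39.02


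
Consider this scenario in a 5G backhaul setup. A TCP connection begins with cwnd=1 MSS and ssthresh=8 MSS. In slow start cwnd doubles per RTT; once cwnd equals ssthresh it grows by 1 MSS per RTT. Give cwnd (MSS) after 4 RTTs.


RTT 0: cwnd = 1 MSS (initial)
RTT 1: cwnd = 2 MSS (slow start, doubled)
RTT 2: cwnd = 4 MSS (slow start, doubled)
RTT 3: cwnd = 8 MSS (slow start, doubled)
RTT 4: cwnd = 9 MSS (congestion avoidance, +1)

9


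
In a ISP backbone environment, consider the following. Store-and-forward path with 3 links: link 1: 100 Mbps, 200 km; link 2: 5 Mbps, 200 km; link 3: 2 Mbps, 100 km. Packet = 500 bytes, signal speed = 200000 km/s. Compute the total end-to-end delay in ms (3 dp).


Packet = 500 bytes = 4000 bits. Store-and-forward: sum (t_trans + t_prop) per link.
Link 1: t_trans = 4000/(100*10^6) s = 0.0400 ms; t_prop = 200/200000 s = 1.0000 ms; subtotal = 1.0400 ms
Link 2: t_trans = 4000/(5*10^6) s = 0.8000 ms; t_prop = 200/200000 s = 1.0000 ms; subtotal = 1.8000 ms
Link 3: t_trans = 4000/(2*10^6) s = 2.0000 ms; t_prop = 100/200000 s = 0.5000 ms; subtotal = 2.5000 ms
End-to-end = 1.0400 + 1.8000 + 2.5000 = 5.3400 ms -> 5.340 ms (3 dp)

5.340


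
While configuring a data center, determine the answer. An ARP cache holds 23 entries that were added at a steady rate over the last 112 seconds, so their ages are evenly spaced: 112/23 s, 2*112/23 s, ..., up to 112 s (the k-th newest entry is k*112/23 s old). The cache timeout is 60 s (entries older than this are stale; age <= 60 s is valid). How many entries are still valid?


Ages are k * 112/23 s for k = 1..23 (spacing = 4.8696 s).
Entry k is valid iff k * 112/23 <= 60 iff k <= 23 * 60 / 112 = 12.3214
n_valid = floor(12.3214) = 12
(n_stale = 23 - 12 = 11)

12


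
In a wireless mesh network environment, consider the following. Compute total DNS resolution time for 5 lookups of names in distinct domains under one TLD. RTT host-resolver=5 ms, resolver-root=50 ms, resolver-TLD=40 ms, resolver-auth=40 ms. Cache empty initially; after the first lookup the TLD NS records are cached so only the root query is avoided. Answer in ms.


Lookup 1 (cold cache): local + root + TLD + auth = 5 + 50 + 40 + 40 = 135 ms
Lookups 2..5 (TLD NS cached -> skip root; new domain -> still ask TLD and auth): local + TLD + auth = 5 + 40 + 40 = 85 ms each
Remaining 4 lookups: 4 * 85 = 340 ms
Total = 135 + 340 = 475 ms

475


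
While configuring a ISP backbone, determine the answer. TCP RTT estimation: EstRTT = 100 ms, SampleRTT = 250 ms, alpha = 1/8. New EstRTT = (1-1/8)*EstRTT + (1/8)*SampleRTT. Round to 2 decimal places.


Given: EstRTT = 100 ms, SampleRTT = 250 ms, alpha = 1/8
New EstRTT = (1 - alpha) * EstRTT + alpha * SampleRTT
(7/8) * 100 = 87.5
(1/8) * 250 = 31.25
New EstRTT = 87.5 + 31.25 = 118.75 ms -> 118.75 ms (2 dp)

118.75


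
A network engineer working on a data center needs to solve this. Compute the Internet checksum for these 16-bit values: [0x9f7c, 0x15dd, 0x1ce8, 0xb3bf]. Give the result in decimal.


Given words: [0x9f7c, 0x15dd, 0x1ce8, 0xb3bf]
Step 1: Sum all words
Raw sum = 40828 + 5597 + 7400 + 46015 = 99840
Step 2: Fold carry: (34304 + 1) = 34305
One's complement = ~34305 & 0xFFFF = 31230

31230


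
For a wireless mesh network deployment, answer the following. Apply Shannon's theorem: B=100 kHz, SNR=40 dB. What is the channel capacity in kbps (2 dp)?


Given: B = 100 kHz, SNR = 40 dB
SNR linear = 10^(40/10) = 10000
1 + SNR = 10001
log2(10001) = 13.2878566418
C = 100 * 1000 * 13.2878566418 = 1328785.6642 bps
C = 1328.785664 kbps -> 1328.79 kbps (2 dp)

1328.79


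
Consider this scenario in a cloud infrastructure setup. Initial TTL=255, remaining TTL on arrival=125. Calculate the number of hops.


Given: initial TTL = 255, received TTL = 125
Hops = initial TTL - received TTL
Hops = 255 - 125 = 130

130


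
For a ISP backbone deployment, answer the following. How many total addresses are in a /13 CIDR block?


Given: CIDR prefix /13
Host bits = 32 - 13 = 19
Total addresses = 2^19 = 524288

524288


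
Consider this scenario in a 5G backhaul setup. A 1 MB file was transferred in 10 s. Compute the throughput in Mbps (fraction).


Given: file = 1 MB, time = 10 s
File in Mb = 1 * 8 = 8 Mb
Throughput = 8 / 10 Mbps
Throughput = 4/5 Mbps

4/5


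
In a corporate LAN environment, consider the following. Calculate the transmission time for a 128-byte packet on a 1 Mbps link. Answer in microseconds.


Given: packet = 128 bytes, bandwidth = 1 Mbps
Packet in bits = 128 * 8 = 1024 bits
Bandwidth = 1 * 10^6 = 1000000 bps
Time = 1024 / 1000000 seconds
Time in us = 1024 * 10^6 / 1000000 = 1024

1024


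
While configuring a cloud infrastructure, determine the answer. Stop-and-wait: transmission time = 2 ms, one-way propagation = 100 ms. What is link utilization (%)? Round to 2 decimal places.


Given: Ttrans = 2 ms, Tprop = 100 ms
RTT = 2 * Tprop = 2 * 100 = 200 ms
U = Ttrans / (Ttrans + RTT)
U = 2 / (2 + 200)
U = 2 / 202 = 0.009901
U% = 0.99%

0.99


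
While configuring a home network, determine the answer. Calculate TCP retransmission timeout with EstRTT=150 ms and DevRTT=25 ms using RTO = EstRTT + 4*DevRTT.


Given: EstRTT = 150 ms, DevRTT = 25 ms
Timeout = EstRTT + 4 * DevRTT
4 * DevRTT = 4 * 25 = 100
Timeout = 150 + 100 = 250 ms

250


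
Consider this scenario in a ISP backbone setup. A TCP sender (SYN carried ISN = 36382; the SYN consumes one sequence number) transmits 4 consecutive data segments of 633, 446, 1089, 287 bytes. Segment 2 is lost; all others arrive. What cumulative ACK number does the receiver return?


SYN uses sequence number 36382; first data byte = ISN + 1 = 36383.
Segment 1: SEQ = 36383, len = 633 B, covers [36383, 37015]
Segment 2: SEQ = 37016, len = 446 B, covers [37016, 37461] [LOST]
Segment 3: SEQ = 37462, len = 1089 B, covers [37462, 38550]
Segment 4: SEQ = 38551, len = 287 B, covers [38551, 38837]
In-order data received: bytes [36383, 37015] (segments 1..1).
Segment 2 missing -> gap begins at byte 37016; later segments buffered out of order.
Cumulative ACK = next expected in-order byte = 36383 + 633 = 37016

37016


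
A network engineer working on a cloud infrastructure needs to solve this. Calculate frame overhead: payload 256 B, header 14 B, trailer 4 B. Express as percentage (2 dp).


Given: payload = 256 B, header = 14 B, trailer = 4 B
Overhead bytes = header + trailer = 14 + 4 = 18
Total frame = payload + overhead = 256 + 18 = 274
Overhead % = 18 / 274 * 100 = 6.5693% -> 6.57% (2 dp)

6.57


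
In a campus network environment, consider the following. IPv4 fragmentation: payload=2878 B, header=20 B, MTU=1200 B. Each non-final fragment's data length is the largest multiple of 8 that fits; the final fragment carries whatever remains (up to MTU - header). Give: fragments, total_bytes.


Max data per non-final fragment = floor((MTU - header)/8)*8 = floor((1200 - 20)/8)*8 = floor(1180/8)*8 = 1176 B
Final fragment needs no 8-byte alignment: it can carry up to MTU - header = 1180 B
Non-final fragments needed = ceil((payload - 1180) / 1176) = ceil(1698/1176) = ceil(1.4439) = 2
Number of fragments = 2 + 1 = 3
Fragment sizes (data): 2 * 1176 B + 526 B (last, 526 <= 1180 OK)
Total bytes sent = payload + n_frags * header = 2878 + 3*20 = 2878 + 60 = 2938 B

3, 2938


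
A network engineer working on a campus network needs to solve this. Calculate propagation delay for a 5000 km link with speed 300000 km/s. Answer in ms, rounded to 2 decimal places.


Given: distance = 5000 km, speed = 300000 km/s
Delay = distance / speed = 5000 / 300000 seconds
Delay in ms = 5000 * 1000 / 300000
Delay = 16.6667 ms
Rounded to 2 dp = 16.67 ms

16.67


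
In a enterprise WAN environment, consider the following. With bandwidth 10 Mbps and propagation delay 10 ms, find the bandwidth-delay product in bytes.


Given: bandwidth = 10 Mbps, delay = 10 ms
BDP in bits = 10 * 10^6 * 10 / 1000
BDP in bits = 100000
BDP in bytes = 100000 / 8 = 12500

12500


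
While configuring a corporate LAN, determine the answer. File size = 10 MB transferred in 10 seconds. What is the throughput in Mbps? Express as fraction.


Given: file = 10 MB, time = 10 s
File in Mb = 10 * 8 = 80 Mb
Throughput = 80 / 10 Mbps
Throughput = 8 Mbps

8


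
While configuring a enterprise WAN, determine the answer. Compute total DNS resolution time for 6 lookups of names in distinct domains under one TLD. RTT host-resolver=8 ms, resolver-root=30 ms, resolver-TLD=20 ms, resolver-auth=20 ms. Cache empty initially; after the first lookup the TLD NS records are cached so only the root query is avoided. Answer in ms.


Lookup 1 (cold cache): local + root + TLD + auth = 8 + 30 + 20 + 20 = 78 ms
Lookups 2..6 (TLD NS cached -> skip root; new domain -> still ask TLD and auth): local + TLD + auth = 8 + 20 + 20 = 48 ms each
Remaining 5 lookups: 5 * 48 = 240 ms
Total = 78 + 240 = 318 ms

318


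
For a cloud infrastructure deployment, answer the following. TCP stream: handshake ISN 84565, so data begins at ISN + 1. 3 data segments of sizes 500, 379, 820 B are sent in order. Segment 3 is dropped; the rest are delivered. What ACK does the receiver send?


SYN uses sequence number 84565; first data byte = ISN + 1 = 84566.
Segment 1: SEQ = 84566, len = 500 B, covers [84566, 85065]
Segment 2: SEQ = 85066, len = 379 B, covers [85066, 85444]
Segment 3: SEQ = 85445, len = 820 B, covers [85445, 86264] [LOST]
In-order data received: bytes [84566, 85444] (segments 1..2).
Segment 3 missing -> gap begins at byte 85445.
Cumulative ACK = next expected in-order byte = 84566 + 500 + 379 = 85445

85445


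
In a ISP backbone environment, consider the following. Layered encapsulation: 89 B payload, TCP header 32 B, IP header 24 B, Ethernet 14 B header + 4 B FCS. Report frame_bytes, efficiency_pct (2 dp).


TCP segment = 89 + 32 = 121 B
IP packet = 121 + 24 = 145 B
Ethernet frame = 145 + 14 + 4 = 163 B
Efficiency = app / frame = 89 / 163 = 0.546012 = 54.6012% -> 54.60% (2 dp)

163, 54.60


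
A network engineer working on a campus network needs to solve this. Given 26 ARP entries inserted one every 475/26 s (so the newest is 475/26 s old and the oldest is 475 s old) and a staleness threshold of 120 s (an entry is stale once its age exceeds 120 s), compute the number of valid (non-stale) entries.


Ages are k * 475/26 s for k = 1..26 (spacing = 18.2692 s).
Entry k is valid iff k * 475/26 <= 120 iff k <= 26 * 120 / 475 = 6.5684
n_valid = floor(6.5684) = 6
(n_stale = 26 - 6 = 20)

6


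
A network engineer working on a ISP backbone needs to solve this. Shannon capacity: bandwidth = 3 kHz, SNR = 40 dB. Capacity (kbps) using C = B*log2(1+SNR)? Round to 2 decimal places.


Given: B = 3 kHz, SNR = 40 dB
SNR linear = 10^(40/10) = 10000
1 + SNR = 10001
log2(10001) = 13.2878566418
C = 3 * 1000 * 13.2878566418 = 39863.5699 bps
C = 39.863570 kbps -> 39.86 kbps (2 dp)

39.86


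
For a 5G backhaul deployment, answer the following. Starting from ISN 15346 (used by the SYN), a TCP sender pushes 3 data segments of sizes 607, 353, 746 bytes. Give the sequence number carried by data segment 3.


The SYN occupies sequence number ISN = 15346, so the first data byte is ISN + 1 = 15347.
SEQ of data segment i = (ISN + 1) + sum of payload sizes of segments 1..i-1.
Segment 1: SEQ = 15347, payload = 607 bytes
Segment 2: SEQ = 15954, payload = 353 bytes
Segment 3: SEQ = 16307, payload = 746 bytes
SEQ of segment 3 = 15347 + 607 + 353 = 16307

16307


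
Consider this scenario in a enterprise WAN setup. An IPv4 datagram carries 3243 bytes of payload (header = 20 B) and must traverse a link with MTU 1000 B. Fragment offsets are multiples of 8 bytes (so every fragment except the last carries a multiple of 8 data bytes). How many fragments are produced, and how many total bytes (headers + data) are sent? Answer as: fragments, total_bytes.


Max data per non-final fragment = floor((MTU - header)/8)*8 = floor((1000 - 20)/8)*8 = floor(980/8)*8 = 976 B
Final fragment needs no 8-byte alignment: it can carry up to MTU - header = 980 B
Non-final fragments needed = ceil((payload - 980) / 976) = ceil(2263/976) = ceil(2.3186) = 3
Number of fragments = 3 + 1 = 4
Fragment sizes (data): 3 * 976 B + 315 B (last, 315 <= 980 OK)
Total bytes sent = payload + n_frags * header = 3243 + 4*20 = 3243 + 80 = 3323 B

4, 3323


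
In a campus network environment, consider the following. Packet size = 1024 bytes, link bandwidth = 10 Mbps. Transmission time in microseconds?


Given: packet = 1024 bytes, bandwidth = 10 Mbps
Packet in bits = 1024 * 8 = 8192 bits
Bandwidth = 10 * 10^6 = 10000000 bps
Time = 8192 / 10000000 seconds
Time in us = 8192 * 10^6 / 10000000 = 819.2

819.2


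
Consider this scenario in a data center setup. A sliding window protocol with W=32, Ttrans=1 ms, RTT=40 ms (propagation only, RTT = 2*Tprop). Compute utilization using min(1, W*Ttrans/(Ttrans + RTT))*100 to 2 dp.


Given: W = 32, Ttrans = 1 ms, RTT = 40 ms (= 2 * Tprop, Tprop = 20 ms)
Cycle time = Ttrans + RTT = 1 + 40 = 41 ms (first packet sent until its ACK returns)
W * Ttrans = 32 * 1 = 32 ms of sending per cycle
W * Ttrans / (Ttrans + RTT) = 32 / 41 = 0.780488
U = min(1, 0.780488) = 0.780488
U% = 78.05%

78.05


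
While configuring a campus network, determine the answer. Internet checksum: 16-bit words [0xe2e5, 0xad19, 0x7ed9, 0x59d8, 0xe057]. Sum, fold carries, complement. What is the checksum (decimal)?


Given words: [0xe2e5, 0xad19, 0x7ed9, 0x59d8, 0xe057]
Step 1: Sum all words
Raw sum = 58085 + 44313 + 32473 + 23000 + 57431 = 215302
Step 2: Fold carry: (18694 + 3) = 18697
One's complement = ~18697 & 0xFFFF = 46838

46838


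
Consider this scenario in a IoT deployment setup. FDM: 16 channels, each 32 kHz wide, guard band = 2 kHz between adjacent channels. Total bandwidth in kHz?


Given: 16 channels, 32 kHz each, guard = 2 kHz
Channel bandwidth = 16 * 32 = 512 kHz
Guard bands = 15 gaps * 2 kHz = 30 kHz
Total = 512 + 30 = 542 kHz

542
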